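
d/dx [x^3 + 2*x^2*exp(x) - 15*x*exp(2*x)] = 2*x^2*exp(x) + 3*x^2 - 30*x*exp(2*x) + 4*x*exp(x) - 15*exp(2*x)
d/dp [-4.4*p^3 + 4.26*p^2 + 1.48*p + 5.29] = -13.2*p^2 + 8.52*p + 1.48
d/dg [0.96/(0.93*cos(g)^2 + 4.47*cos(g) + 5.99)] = (1.7856*cos(g) + 4.2912)*sin(g)/(0.93*cos(g)^2 + 4.47*cos(g) + 5.99)^2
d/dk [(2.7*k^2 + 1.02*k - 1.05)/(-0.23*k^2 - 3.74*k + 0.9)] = (-9.8634*k^2 + 4.377*k - 3.009)/(0.0529*k^4 + 1.7204*k^3 + 13.5736*k^2 - 6.732*k + 0.81)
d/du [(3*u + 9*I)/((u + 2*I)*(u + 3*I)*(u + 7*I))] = 3*(-2*u - 9*I)/(u^4 + 18*I*u^3 - 109*u^2 - 252*I*u + 196)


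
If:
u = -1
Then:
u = -1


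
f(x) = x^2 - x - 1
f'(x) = 2*x - 1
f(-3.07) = 11.49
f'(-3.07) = -7.14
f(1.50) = -0.25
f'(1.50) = 2.00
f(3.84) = 9.91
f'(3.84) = 6.68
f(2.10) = 1.31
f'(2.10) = 3.20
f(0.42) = -1.24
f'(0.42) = -0.16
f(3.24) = 6.26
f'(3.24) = 5.48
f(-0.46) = -0.33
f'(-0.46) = -1.92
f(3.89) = 10.24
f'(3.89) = 6.78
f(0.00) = -1.00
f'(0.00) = -1.00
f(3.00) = 5.00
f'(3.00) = 5.00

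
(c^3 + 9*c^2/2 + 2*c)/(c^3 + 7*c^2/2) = (2*c^2 + 9*c + 4)/(c*(2*c + 7))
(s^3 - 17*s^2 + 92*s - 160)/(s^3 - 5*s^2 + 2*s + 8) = (s^2 - 13*s + 40)/(s^2 - s - 2)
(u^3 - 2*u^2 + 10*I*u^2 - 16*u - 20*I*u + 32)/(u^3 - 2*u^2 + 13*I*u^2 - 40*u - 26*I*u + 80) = (u + 2*I)/(u + 5*I)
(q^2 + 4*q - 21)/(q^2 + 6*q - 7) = (q - 3)/(q - 1)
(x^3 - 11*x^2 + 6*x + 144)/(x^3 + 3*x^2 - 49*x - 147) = (x^2 - 14*x + 48)/(x^2 - 49)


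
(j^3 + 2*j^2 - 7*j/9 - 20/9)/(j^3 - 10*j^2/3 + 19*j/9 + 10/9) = (9*j^3 + 18*j^2 - 7*j - 20)/(9*j^3 - 30*j^2 + 19*j + 10)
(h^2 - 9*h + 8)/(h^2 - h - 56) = (h - 1)/(h + 7)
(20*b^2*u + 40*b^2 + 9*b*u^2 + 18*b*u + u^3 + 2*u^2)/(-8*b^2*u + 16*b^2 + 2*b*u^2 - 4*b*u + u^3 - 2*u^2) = (5*b*u + 10*b + u^2 + 2*u)/(-2*b*u + 4*b + u^2 - 2*u)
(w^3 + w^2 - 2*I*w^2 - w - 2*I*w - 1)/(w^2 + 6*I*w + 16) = (w^3 + w^2 - 2*I*w^2 - w - 2*I*w - 1)/(w^2 + 6*I*w + 16)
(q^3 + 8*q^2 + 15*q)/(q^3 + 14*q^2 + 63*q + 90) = q/(q + 6)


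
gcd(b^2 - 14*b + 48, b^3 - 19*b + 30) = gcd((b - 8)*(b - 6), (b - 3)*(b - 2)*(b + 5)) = 1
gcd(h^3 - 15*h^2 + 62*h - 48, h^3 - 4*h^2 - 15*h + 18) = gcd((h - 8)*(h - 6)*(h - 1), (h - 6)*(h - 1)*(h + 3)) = h^2 - 7*h + 6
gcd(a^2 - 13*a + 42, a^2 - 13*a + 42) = a^2 - 13*a + 42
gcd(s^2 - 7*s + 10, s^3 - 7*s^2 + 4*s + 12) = s - 2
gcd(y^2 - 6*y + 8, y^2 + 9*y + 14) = 1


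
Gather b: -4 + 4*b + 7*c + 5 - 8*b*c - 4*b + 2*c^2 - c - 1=-8*b*c + 2*c^2 + 6*c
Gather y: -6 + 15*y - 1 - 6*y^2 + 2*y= -6*y^2 + 17*y - 7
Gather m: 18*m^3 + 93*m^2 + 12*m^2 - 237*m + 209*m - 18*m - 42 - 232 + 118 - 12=18*m^3 + 105*m^2 - 46*m - 168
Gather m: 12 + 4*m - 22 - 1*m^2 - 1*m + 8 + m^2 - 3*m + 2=0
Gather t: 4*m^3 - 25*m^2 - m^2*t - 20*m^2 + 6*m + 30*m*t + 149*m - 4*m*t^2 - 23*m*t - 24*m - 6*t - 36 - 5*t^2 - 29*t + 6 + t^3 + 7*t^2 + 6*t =4*m^3 - 45*m^2 + 131*m + t^3 + t^2*(2 - 4*m) + t*(-m^2 + 7*m - 29) - 30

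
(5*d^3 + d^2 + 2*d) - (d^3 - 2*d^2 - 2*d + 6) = 4*d^3 + 3*d^2 + 4*d - 6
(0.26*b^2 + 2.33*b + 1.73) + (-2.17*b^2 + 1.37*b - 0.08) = -1.91*b^2 + 3.7*b + 1.65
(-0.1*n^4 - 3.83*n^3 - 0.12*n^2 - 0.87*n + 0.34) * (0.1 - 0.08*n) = 0.008*n^5 + 0.2964*n^4 - 0.3734*n^3 + 0.0576*n^2 - 0.1142*n + 0.034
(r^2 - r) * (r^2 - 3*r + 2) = r^4 - 4*r^3 + 5*r^2 - 2*r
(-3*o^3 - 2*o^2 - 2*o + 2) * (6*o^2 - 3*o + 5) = -18*o^5 - 3*o^4 - 21*o^3 + 8*o^2 - 16*o + 10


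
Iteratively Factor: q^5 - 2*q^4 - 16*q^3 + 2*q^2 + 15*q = (q - 5)*(q^4 + 3*q^3 - q^2 - 3*q) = (q - 5)*(q + 1)*(q^3 + 2*q^2 - 3*q) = (q - 5)*(q + 1)*(q + 3)*(q^2 - q) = (q - 5)*(q - 1)*(q + 1)*(q + 3)*(q)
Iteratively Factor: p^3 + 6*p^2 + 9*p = (p)*(p^2 + 6*p + 9) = p*(p + 3)*(p + 3)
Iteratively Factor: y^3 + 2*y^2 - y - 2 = (y + 1)*(y^2 + y - 2) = (y + 1)*(y + 2)*(y - 1)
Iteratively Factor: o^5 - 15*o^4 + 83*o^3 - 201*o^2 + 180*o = (o - 3)*(o^4 - 12*o^3 + 47*o^2 - 60*o) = (o - 3)^2*(o^3 - 9*o^2 + 20*o) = o*(o - 3)^2*(o^2 - 9*o + 20) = o*(o - 4)*(o - 3)^2*(o - 5)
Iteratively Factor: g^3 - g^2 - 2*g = (g)*(g^2 - g - 2) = g*(g - 2)*(g + 1)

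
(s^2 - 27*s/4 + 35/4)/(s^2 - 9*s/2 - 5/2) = (4*s - 7)/(2*(2*s + 1))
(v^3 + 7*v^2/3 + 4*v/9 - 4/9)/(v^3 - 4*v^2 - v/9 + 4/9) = (3*v^2 + 8*v + 4)/(3*v^2 - 11*v - 4)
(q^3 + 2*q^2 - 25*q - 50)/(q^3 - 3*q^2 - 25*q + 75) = (q + 2)/(q - 3)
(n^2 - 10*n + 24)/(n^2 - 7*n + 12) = (n - 6)/(n - 3)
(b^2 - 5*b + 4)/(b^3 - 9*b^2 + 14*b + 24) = (b - 1)/(b^2 - 5*b - 6)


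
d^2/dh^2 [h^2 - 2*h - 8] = 2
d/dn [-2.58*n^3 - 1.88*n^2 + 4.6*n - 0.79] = -7.74*n^2 - 3.76*n + 4.6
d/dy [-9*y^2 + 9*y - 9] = 9 - 18*y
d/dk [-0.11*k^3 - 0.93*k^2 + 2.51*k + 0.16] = -0.33*k^2 - 1.86*k + 2.51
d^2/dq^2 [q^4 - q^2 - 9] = 12*q^2 - 2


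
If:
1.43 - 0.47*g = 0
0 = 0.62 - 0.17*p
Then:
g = 3.04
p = 3.65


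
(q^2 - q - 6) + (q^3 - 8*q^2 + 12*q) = q^3 - 7*q^2 + 11*q - 6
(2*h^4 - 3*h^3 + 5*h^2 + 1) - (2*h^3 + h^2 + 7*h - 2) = 2*h^4 - 5*h^3 + 4*h^2 - 7*h + 3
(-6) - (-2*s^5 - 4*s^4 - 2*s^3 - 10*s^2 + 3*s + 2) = 2*s^5 + 4*s^4 + 2*s^3 + 10*s^2 - 3*s - 8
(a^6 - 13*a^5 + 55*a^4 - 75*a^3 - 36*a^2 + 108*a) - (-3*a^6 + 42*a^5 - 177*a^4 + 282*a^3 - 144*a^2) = 4*a^6 - 55*a^5 + 232*a^4 - 357*a^3 + 108*a^2 + 108*a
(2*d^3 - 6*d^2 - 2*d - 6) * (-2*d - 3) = -4*d^4 + 6*d^3 + 22*d^2 + 18*d + 18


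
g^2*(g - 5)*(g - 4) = g^4 - 9*g^3 + 20*g^2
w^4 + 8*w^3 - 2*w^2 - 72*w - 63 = (w - 3)*(w + 1)*(w + 3)*(w + 7)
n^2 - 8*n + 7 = (n - 7)*(n - 1)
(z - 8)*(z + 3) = z^2 - 5*z - 24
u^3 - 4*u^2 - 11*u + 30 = (u - 5)*(u - 2)*(u + 3)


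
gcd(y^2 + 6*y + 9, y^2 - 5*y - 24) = y + 3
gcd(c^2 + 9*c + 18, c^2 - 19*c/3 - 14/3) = 1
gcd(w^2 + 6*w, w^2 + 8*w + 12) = w + 6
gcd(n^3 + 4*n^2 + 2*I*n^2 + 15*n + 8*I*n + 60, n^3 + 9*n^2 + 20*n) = n + 4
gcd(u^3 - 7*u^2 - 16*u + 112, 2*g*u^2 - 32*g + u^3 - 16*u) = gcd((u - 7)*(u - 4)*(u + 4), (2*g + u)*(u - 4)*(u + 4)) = u^2 - 16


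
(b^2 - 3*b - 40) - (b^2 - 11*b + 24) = 8*b - 64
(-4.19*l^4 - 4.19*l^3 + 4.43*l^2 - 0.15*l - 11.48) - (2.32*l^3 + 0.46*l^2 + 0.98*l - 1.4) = -4.19*l^4 - 6.51*l^3 + 3.97*l^2 - 1.13*l - 10.08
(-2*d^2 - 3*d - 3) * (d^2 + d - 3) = -2*d^4 - 5*d^3 + 6*d + 9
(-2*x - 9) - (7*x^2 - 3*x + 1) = -7*x^2 + x - 10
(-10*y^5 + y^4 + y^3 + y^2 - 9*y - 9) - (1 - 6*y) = -10*y^5 + y^4 + y^3 + y^2 - 3*y - 10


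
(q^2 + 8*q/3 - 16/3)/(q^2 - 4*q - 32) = (q - 4/3)/(q - 8)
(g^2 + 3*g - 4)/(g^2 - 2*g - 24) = (g - 1)/(g - 6)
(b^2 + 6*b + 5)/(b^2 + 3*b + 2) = (b + 5)/(b + 2)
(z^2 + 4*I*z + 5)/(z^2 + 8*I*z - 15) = (z - I)/(z + 3*I)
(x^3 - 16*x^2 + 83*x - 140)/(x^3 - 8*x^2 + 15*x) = (x^2 - 11*x + 28)/(x*(x - 3))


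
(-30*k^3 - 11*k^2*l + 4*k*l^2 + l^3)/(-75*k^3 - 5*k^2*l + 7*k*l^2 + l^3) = (2*k + l)/(5*k + l)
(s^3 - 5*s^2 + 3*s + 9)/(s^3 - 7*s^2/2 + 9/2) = 2*(s - 3)/(2*s - 3)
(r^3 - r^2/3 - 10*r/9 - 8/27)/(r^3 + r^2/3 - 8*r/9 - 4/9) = (9*r^2 - 9*r - 4)/(3*(3*r^2 - r - 2))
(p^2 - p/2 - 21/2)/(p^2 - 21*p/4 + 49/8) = 4*(p + 3)/(4*p - 7)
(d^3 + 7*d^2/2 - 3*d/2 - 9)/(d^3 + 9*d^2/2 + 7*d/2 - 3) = (2*d - 3)/(2*d - 1)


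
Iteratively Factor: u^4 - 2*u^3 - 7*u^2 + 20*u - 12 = (u - 2)*(u^3 - 7*u + 6) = (u - 2)*(u + 3)*(u^2 - 3*u + 2) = (u - 2)^2*(u + 3)*(u - 1)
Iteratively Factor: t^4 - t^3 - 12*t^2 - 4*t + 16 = (t + 2)*(t^3 - 3*t^2 - 6*t + 8) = (t - 1)*(t + 2)*(t^2 - 2*t - 8) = (t - 4)*(t - 1)*(t + 2)*(t + 2)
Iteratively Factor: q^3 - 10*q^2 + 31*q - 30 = (q - 3)*(q^2 - 7*q + 10) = (q - 5)*(q - 3)*(q - 2)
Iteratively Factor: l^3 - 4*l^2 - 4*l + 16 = (l - 4)*(l^2 - 4) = (l - 4)*(l - 2)*(l + 2)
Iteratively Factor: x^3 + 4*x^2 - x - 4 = (x - 1)*(x^2 + 5*x + 4) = (x - 1)*(x + 1)*(x + 4)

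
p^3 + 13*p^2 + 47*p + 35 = (p + 1)*(p + 5)*(p + 7)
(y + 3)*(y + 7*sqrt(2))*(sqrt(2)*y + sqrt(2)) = sqrt(2)*y^3 + 4*sqrt(2)*y^2 + 14*y^2 + 3*sqrt(2)*y + 56*y + 42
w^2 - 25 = (w - 5)*(w + 5)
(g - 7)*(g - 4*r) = g^2 - 4*g*r - 7*g + 28*r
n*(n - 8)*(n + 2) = n^3 - 6*n^2 - 16*n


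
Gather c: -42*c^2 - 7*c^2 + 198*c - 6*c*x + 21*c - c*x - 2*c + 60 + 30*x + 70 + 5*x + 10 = -49*c^2 + c*(217 - 7*x) + 35*x + 140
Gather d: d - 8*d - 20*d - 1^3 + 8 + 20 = 27 - 27*d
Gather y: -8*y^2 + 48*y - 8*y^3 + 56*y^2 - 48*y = -8*y^3 + 48*y^2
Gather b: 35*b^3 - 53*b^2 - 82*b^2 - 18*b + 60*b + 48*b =35*b^3 - 135*b^2 + 90*b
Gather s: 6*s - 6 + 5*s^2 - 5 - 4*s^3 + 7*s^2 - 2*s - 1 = -4*s^3 + 12*s^2 + 4*s - 12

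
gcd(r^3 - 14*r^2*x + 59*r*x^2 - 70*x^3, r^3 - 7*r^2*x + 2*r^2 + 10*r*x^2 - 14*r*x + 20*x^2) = r^2 - 7*r*x + 10*x^2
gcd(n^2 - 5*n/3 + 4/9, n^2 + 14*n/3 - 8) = n - 4/3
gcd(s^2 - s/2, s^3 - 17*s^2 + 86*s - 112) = 1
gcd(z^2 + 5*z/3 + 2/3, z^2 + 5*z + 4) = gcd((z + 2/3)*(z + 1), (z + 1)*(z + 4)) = z + 1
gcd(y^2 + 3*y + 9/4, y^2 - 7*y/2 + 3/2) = 1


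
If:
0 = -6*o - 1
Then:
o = -1/6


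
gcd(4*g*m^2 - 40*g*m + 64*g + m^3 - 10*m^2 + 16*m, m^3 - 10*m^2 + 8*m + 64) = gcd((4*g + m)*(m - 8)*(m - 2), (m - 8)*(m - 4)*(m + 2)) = m - 8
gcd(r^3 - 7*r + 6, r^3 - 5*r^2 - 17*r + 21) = r^2 + 2*r - 3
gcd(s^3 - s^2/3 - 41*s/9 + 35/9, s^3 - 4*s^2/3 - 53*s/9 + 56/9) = s^2 + 4*s/3 - 7/3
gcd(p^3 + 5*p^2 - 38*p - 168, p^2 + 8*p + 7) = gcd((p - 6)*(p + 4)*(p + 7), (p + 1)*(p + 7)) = p + 7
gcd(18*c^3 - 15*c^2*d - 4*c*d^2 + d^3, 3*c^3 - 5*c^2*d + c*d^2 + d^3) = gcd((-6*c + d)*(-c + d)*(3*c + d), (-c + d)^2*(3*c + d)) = 3*c^2 - 2*c*d - d^2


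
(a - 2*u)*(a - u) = a^2 - 3*a*u + 2*u^2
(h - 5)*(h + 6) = h^2 + h - 30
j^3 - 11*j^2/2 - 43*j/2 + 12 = (j - 8)*(j - 1/2)*(j + 3)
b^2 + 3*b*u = b*(b + 3*u)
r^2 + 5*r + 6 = (r + 2)*(r + 3)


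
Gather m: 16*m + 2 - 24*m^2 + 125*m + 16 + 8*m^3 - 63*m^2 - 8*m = 8*m^3 - 87*m^2 + 133*m + 18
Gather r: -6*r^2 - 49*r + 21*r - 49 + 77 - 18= -6*r^2 - 28*r + 10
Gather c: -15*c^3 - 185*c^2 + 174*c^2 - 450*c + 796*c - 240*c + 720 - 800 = -15*c^3 - 11*c^2 + 106*c - 80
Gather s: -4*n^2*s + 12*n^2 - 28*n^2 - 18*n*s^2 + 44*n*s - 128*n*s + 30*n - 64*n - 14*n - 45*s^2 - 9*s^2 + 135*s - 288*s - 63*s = -16*n^2 - 48*n + s^2*(-18*n - 54) + s*(-4*n^2 - 84*n - 216)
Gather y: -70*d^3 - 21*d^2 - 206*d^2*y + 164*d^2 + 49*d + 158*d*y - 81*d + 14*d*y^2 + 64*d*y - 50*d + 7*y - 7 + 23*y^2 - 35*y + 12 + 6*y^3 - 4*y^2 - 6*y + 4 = -70*d^3 + 143*d^2 - 82*d + 6*y^3 + y^2*(14*d + 19) + y*(-206*d^2 + 222*d - 34) + 9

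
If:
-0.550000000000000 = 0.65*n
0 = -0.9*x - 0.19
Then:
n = -0.85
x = -0.21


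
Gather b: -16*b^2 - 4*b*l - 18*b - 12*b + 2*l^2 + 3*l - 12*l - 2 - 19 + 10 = -16*b^2 + b*(-4*l - 30) + 2*l^2 - 9*l - 11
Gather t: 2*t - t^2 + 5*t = -t^2 + 7*t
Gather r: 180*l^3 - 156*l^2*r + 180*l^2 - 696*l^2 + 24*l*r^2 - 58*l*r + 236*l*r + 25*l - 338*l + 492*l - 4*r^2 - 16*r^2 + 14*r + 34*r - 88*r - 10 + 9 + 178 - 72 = 180*l^3 - 516*l^2 + 179*l + r^2*(24*l - 20) + r*(-156*l^2 + 178*l - 40) + 105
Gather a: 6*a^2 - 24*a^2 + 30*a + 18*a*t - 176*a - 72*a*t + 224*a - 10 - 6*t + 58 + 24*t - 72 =-18*a^2 + a*(78 - 54*t) + 18*t - 24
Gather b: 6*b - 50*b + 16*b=-28*b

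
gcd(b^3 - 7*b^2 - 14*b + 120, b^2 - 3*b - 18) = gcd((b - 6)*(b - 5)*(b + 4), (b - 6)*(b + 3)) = b - 6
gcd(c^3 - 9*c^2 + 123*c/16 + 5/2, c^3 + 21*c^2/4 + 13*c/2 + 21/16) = c + 1/4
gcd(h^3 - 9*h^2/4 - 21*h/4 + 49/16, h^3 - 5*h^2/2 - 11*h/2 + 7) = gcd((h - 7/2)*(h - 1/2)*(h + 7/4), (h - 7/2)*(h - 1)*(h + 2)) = h - 7/2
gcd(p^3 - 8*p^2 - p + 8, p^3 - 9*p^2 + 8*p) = p^2 - 9*p + 8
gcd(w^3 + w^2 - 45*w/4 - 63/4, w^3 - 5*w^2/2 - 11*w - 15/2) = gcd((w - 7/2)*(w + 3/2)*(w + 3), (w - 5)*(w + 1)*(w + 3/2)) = w + 3/2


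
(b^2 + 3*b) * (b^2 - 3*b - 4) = b^4 - 13*b^2 - 12*b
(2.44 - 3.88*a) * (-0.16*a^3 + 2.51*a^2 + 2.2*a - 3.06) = 0.6208*a^4 - 10.1292*a^3 - 2.4116*a^2 + 17.2408*a - 7.4664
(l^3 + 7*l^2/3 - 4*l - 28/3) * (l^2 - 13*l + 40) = l^5 - 32*l^4/3 + 17*l^3/3 + 136*l^2 - 116*l/3 - 1120/3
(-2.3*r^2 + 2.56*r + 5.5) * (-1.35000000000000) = 3.105*r^2 - 3.456*r - 7.425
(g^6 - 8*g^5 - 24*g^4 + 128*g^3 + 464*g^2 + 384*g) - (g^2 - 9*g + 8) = g^6 - 8*g^5 - 24*g^4 + 128*g^3 + 463*g^2 + 393*g - 8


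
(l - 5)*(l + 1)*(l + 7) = l^3 + 3*l^2 - 33*l - 35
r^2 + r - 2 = (r - 1)*(r + 2)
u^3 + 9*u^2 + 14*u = u*(u + 2)*(u + 7)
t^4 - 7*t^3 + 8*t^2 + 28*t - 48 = (t - 4)*(t - 3)*(t - 2)*(t + 2)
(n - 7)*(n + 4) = n^2 - 3*n - 28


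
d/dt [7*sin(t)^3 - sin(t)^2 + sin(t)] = (21*sin(t)^2 - 2*sin(t) + 1)*cos(t)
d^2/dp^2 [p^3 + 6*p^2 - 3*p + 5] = 6*p + 12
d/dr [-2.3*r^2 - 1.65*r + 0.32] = -4.6*r - 1.65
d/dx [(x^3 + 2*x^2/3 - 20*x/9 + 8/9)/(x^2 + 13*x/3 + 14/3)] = (9*x^2 + 42*x - 32)/(9*x^2 + 42*x + 49)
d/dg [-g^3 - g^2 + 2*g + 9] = -3*g^2 - 2*g + 2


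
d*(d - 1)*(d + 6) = d^3 + 5*d^2 - 6*d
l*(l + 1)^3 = l^4 + 3*l^3 + 3*l^2 + l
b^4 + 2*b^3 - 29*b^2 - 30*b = b*(b - 5)*(b + 1)*(b + 6)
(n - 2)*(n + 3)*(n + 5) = n^3 + 6*n^2 - n - 30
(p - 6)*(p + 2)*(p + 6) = p^3 + 2*p^2 - 36*p - 72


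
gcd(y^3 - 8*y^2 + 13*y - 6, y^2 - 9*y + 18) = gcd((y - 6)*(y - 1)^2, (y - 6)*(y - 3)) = y - 6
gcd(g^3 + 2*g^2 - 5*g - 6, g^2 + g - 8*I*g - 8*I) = g + 1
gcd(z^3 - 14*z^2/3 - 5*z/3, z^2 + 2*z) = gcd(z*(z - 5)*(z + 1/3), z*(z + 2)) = z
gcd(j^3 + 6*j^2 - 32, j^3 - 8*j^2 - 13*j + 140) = j + 4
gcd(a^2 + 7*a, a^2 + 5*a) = a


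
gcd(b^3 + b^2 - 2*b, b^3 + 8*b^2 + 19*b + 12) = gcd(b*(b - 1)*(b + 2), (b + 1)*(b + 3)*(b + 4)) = 1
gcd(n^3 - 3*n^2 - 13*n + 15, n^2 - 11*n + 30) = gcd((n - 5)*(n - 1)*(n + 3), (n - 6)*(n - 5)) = n - 5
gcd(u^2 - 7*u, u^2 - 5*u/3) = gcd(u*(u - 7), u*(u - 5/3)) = u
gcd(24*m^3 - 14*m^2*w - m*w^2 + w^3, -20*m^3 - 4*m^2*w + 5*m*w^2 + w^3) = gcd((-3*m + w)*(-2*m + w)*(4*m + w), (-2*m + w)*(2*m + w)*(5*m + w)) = -2*m + w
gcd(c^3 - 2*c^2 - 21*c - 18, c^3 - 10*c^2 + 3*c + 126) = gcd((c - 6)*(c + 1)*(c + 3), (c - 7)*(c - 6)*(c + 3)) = c^2 - 3*c - 18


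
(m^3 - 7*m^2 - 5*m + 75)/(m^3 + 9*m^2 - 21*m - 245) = (m^2 - 2*m - 15)/(m^2 + 14*m + 49)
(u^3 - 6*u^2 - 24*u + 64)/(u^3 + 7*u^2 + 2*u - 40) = (u - 8)/(u + 5)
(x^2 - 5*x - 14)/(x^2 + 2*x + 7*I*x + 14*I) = (x - 7)/(x + 7*I)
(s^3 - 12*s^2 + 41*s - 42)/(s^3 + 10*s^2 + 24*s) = (s^3 - 12*s^2 + 41*s - 42)/(s*(s^2 + 10*s + 24))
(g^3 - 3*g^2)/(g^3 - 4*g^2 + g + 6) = g^2/(g^2 - g - 2)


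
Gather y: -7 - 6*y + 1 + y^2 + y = y^2 - 5*y - 6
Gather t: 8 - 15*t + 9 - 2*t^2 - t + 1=-2*t^2 - 16*t + 18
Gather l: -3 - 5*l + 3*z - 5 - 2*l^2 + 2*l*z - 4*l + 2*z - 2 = -2*l^2 + l*(2*z - 9) + 5*z - 10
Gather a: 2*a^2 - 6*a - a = 2*a^2 - 7*a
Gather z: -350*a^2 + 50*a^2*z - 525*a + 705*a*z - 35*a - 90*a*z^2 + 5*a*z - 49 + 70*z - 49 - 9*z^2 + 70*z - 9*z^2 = -350*a^2 - 560*a + z^2*(-90*a - 18) + z*(50*a^2 + 710*a + 140) - 98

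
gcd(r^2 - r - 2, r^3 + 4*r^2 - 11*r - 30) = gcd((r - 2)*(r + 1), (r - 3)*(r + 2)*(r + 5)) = 1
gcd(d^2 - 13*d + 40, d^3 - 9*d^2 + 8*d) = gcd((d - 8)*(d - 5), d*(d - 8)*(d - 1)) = d - 8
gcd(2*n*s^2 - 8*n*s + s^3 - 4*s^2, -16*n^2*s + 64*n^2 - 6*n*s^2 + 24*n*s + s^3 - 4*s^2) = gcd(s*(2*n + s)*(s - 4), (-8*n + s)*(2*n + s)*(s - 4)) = 2*n*s - 8*n + s^2 - 4*s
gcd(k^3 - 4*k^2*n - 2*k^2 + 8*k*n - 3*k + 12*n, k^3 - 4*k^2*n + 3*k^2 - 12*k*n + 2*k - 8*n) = k^2 - 4*k*n + k - 4*n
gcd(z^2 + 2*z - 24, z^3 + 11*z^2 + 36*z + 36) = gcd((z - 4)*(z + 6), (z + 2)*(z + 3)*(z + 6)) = z + 6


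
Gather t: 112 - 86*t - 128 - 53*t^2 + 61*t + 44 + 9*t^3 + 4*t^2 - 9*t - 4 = 9*t^3 - 49*t^2 - 34*t + 24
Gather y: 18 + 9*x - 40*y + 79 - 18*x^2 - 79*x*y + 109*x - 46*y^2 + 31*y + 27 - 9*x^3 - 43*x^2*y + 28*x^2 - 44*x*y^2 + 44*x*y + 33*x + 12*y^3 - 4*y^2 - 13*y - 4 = -9*x^3 + 10*x^2 + 151*x + 12*y^3 + y^2*(-44*x - 50) + y*(-43*x^2 - 35*x - 22) + 120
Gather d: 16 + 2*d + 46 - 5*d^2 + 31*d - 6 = -5*d^2 + 33*d + 56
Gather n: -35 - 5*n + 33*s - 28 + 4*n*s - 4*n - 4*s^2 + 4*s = n*(4*s - 9) - 4*s^2 + 37*s - 63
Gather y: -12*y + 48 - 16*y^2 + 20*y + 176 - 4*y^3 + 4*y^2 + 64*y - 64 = -4*y^3 - 12*y^2 + 72*y + 160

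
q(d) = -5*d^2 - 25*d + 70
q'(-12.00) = 95.00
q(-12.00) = -350.00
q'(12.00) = -145.00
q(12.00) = -950.00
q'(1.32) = -38.20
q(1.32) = 28.29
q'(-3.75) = 12.50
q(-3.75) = 93.44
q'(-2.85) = 3.50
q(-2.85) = 100.64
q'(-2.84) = 3.40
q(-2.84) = 100.67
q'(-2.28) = -2.20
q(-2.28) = 101.01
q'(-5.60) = 31.00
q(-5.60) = 53.20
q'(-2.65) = 1.50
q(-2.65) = 101.14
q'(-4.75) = 22.50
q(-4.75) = 75.94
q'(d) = -10*d - 25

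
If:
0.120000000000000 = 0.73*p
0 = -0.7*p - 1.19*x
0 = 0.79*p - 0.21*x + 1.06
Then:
No Solution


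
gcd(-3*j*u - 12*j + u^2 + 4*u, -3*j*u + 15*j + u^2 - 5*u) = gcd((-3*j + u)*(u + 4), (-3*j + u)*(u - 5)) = -3*j + u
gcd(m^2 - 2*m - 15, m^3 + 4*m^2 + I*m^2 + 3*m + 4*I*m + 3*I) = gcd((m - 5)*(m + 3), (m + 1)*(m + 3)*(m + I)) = m + 3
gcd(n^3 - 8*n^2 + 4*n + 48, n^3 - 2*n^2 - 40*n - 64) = n + 2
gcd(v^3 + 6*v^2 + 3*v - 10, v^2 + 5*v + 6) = v + 2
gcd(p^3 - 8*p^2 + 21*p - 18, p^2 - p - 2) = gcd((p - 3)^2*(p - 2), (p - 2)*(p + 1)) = p - 2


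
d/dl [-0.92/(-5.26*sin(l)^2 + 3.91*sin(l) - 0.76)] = (3.5972 - 9.6784*sin(l))*cos(l)/(5.26*sin(l)^2 - 3.91*sin(l) + 0.76)^2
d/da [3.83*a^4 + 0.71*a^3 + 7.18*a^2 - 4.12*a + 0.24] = 15.32*a^3 + 2.13*a^2 + 14.36*a - 4.12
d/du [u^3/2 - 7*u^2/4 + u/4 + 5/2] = 3*u^2/2 - 7*u/2 + 1/4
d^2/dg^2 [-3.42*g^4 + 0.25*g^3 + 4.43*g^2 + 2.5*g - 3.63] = -41.04*g^2 + 1.5*g + 8.86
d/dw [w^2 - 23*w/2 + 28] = 2*w - 23/2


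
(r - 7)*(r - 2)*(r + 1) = r^3 - 8*r^2 + 5*r + 14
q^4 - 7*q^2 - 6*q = q*(q - 3)*(q + 1)*(q + 2)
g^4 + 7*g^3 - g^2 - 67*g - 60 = (g - 3)*(g + 1)*(g + 4)*(g + 5)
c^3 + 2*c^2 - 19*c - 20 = (c - 4)*(c + 1)*(c + 5)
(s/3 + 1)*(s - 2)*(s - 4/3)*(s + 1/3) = s^4/3 - 67*s^2/27 + 50*s/27 + 8/9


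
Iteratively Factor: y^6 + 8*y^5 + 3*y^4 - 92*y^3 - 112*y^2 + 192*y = (y + 4)*(y^5 + 4*y^4 - 13*y^3 - 40*y^2 + 48*y) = (y + 4)^2*(y^4 - 13*y^2 + 12*y) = (y - 1)*(y + 4)^2*(y^3 + y^2 - 12*y) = (y - 1)*(y + 4)^3*(y^2 - 3*y) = (y - 3)*(y - 1)*(y + 4)^3*(y)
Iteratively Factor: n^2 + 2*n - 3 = (n - 1)*(n + 3)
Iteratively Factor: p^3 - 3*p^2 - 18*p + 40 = (p + 4)*(p^2 - 7*p + 10) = (p - 5)*(p + 4)*(p - 2)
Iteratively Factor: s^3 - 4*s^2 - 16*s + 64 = (s + 4)*(s^2 - 8*s + 16) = (s - 4)*(s + 4)*(s - 4)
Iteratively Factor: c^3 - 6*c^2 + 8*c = (c - 4)*(c^2 - 2*c) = c*(c - 4)*(c - 2)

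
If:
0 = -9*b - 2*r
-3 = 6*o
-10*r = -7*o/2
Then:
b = 7/180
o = -1/2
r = -7/40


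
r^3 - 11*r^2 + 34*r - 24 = (r - 6)*(r - 4)*(r - 1)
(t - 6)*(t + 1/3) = t^2 - 17*t/3 - 2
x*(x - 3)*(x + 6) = x^3 + 3*x^2 - 18*x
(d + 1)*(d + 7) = d^2 + 8*d + 7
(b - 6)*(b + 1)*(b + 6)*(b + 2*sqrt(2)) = b^4 + b^3 + 2*sqrt(2)*b^3 - 36*b^2 + 2*sqrt(2)*b^2 - 72*sqrt(2)*b - 36*b - 72*sqrt(2)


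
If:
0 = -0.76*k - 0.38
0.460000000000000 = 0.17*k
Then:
No Solution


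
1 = 1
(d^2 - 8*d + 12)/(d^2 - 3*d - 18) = (d - 2)/(d + 3)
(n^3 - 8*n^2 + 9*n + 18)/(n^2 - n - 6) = (n^2 - 5*n - 6)/(n + 2)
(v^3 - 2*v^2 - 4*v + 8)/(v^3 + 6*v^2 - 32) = (v^2 - 4)/(v^2 + 8*v + 16)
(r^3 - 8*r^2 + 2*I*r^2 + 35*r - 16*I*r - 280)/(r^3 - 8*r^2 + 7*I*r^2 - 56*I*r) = (r - 5*I)/r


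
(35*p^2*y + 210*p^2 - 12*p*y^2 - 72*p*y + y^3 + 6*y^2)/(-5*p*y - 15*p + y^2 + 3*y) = (-7*p*y - 42*p + y^2 + 6*y)/(y + 3)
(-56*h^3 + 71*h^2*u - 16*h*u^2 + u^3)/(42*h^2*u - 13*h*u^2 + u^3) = (8*h^2 - 9*h*u + u^2)/(u*(-6*h + u))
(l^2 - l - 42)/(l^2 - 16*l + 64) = (l^2 - l - 42)/(l^2 - 16*l + 64)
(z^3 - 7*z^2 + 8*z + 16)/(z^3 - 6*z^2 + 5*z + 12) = (z - 4)/(z - 3)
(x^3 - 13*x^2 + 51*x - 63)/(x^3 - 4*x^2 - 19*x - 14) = (x^2 - 6*x + 9)/(x^2 + 3*x + 2)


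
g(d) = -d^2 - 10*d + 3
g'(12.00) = -34.00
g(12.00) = -261.00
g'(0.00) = -10.00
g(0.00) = 3.00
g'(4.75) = -19.50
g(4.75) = -67.06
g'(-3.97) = -2.06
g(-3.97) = 26.94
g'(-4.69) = -0.62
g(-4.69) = 27.90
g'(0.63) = -11.26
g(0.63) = -3.70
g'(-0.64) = -8.72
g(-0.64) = 8.99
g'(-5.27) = 0.54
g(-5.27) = 27.93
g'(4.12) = -18.24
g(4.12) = -55.17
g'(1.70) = -13.40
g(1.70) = -16.89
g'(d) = -2*d - 10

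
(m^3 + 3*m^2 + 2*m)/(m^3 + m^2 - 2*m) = (m + 1)/(m - 1)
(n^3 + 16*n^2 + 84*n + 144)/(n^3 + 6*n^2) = 1 + 10/n + 24/n^2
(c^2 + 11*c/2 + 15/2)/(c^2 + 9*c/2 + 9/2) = (2*c + 5)/(2*c + 3)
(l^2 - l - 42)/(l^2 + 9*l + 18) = (l - 7)/(l + 3)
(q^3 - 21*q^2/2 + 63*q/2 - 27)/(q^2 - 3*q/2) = q - 9 + 18/q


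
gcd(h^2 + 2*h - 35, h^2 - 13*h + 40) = h - 5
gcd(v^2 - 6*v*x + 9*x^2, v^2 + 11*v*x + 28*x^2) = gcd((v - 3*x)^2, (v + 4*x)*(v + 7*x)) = 1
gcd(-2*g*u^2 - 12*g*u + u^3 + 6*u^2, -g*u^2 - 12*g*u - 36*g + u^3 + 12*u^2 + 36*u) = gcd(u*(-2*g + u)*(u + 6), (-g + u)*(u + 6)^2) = u + 6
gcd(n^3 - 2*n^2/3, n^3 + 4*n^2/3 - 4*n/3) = n^2 - 2*n/3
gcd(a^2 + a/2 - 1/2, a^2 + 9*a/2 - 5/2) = a - 1/2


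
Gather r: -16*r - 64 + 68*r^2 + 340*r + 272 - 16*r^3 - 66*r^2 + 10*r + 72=-16*r^3 + 2*r^2 + 334*r + 280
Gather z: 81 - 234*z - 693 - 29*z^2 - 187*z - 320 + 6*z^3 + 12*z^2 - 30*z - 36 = 6*z^3 - 17*z^2 - 451*z - 968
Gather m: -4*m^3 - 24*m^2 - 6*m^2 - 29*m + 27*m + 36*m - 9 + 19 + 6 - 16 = -4*m^3 - 30*m^2 + 34*m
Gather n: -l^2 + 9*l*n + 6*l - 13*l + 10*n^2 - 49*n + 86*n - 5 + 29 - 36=-l^2 - 7*l + 10*n^2 + n*(9*l + 37) - 12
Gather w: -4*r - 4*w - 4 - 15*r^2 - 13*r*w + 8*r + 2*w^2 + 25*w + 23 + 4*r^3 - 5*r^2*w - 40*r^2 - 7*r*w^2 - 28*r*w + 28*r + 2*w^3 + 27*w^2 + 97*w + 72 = 4*r^3 - 55*r^2 + 32*r + 2*w^3 + w^2*(29 - 7*r) + w*(-5*r^2 - 41*r + 118) + 91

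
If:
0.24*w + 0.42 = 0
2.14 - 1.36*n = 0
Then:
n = 1.57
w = -1.75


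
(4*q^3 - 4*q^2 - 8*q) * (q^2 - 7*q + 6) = 4*q^5 - 32*q^4 + 44*q^3 + 32*q^2 - 48*q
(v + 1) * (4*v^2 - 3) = 4*v^3 + 4*v^2 - 3*v - 3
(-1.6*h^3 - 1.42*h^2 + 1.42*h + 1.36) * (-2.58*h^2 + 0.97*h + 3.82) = 4.128*h^5 + 2.1116*h^4 - 11.153*h^3 - 7.5558*h^2 + 6.7436*h + 5.1952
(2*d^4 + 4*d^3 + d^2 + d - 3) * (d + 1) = 2*d^5 + 6*d^4 + 5*d^3 + 2*d^2 - 2*d - 3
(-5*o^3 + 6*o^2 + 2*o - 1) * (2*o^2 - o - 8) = -10*o^5 + 17*o^4 + 38*o^3 - 52*o^2 - 15*o + 8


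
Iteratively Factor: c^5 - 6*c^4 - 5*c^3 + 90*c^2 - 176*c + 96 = (c - 3)*(c^4 - 3*c^3 - 14*c^2 + 48*c - 32) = (c - 4)*(c - 3)*(c^3 + c^2 - 10*c + 8) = (c - 4)*(c - 3)*(c + 4)*(c^2 - 3*c + 2) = (c - 4)*(c - 3)*(c - 1)*(c + 4)*(c - 2)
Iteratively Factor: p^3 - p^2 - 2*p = (p)*(p^2 - p - 2) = p*(p - 2)*(p + 1)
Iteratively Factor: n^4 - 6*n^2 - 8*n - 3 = (n + 1)*(n^3 - n^2 - 5*n - 3) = (n - 3)*(n + 1)*(n^2 + 2*n + 1) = (n - 3)*(n + 1)^2*(n + 1)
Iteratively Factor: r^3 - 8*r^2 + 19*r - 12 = (r - 4)*(r^2 - 4*r + 3) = (r - 4)*(r - 1)*(r - 3)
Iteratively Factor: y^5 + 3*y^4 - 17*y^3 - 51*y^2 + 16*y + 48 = (y + 4)*(y^4 - y^3 - 13*y^2 + y + 12) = (y + 3)*(y + 4)*(y^3 - 4*y^2 - y + 4) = (y - 4)*(y + 3)*(y + 4)*(y^2 - 1) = (y - 4)*(y + 1)*(y + 3)*(y + 4)*(y - 1)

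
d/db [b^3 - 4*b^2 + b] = 3*b^2 - 8*b + 1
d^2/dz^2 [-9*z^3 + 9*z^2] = 18 - 54*z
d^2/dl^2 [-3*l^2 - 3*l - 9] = -6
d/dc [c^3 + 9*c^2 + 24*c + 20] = 3*c^2 + 18*c + 24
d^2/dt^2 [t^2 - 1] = 2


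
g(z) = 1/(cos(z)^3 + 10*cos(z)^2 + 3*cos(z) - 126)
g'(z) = (3*sin(z)*cos(z)^2 + 20*sin(z)*cos(z) + 3*sin(z))/(cos(z)^3 + 10*cos(z)^2 + 3*cos(z) - 126)^2 = (3*cos(z)^2 + 20*cos(z) + 3)*sin(z)/(cos(z)^3 + 10*cos(z)^2 + 3*cos(z) - 126)^2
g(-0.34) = -0.01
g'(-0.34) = -0.00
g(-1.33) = -0.01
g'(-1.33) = -0.00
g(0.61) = -0.01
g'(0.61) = 0.00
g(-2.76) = -0.01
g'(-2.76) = 0.00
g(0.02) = -0.01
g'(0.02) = 0.00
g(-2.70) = -0.01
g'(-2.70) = 0.00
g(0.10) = -0.01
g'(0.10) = 0.00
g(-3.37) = -0.01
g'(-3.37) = -0.00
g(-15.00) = -0.00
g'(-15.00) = 0.00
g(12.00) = -0.00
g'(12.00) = 0.00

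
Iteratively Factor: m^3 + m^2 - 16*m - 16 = (m - 4)*(m^2 + 5*m + 4) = (m - 4)*(m + 4)*(m + 1)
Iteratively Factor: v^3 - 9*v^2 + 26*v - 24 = (v - 4)*(v^2 - 5*v + 6) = (v - 4)*(v - 2)*(v - 3)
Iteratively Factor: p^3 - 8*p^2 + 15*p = (p)*(p^2 - 8*p + 15) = p*(p - 5)*(p - 3)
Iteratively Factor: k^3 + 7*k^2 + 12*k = (k + 4)*(k^2 + 3*k) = (k + 3)*(k + 4)*(k)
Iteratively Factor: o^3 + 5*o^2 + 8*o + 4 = (o + 2)*(o^2 + 3*o + 2) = (o + 1)*(o + 2)*(o + 2)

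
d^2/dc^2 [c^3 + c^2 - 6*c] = 6*c + 2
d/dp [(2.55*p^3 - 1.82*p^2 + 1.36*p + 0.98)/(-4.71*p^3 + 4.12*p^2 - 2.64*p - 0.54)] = (1.9338*p^4 - 0.652799999999999*p^3 + 8.918*p^2 - 6.1096*p + 1.8528)/(22.1841*p^6 - 38.8104*p^5 + 41.8432*p^4 - 16.6668*p^3 + 2.52*p^2 + 2.8512*p + 0.2916)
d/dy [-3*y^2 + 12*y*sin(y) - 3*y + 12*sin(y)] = 12*y*cos(y) - 6*y + 12*sqrt(2)*sin(y + pi/4) - 3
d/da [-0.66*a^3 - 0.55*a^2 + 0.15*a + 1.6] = -1.98*a^2 - 1.1*a + 0.15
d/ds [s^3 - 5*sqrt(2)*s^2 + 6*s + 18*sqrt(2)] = 3*s^2 - 10*sqrt(2)*s + 6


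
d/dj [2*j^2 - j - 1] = 4*j - 1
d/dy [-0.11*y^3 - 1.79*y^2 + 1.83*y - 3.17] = -0.33*y^2 - 3.58*y + 1.83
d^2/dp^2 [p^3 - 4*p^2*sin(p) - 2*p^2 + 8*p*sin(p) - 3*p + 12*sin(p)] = 4*p^2*sin(p) - 8*p*sin(p) - 16*p*cos(p) + 6*p - 20*sin(p) + 16*cos(p) - 4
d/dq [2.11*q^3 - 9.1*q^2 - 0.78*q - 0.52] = 6.33*q^2 - 18.2*q - 0.78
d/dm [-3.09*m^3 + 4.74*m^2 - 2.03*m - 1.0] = -9.27*m^2 + 9.48*m - 2.03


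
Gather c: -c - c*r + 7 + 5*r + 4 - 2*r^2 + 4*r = c*(-r - 1) - 2*r^2 + 9*r + 11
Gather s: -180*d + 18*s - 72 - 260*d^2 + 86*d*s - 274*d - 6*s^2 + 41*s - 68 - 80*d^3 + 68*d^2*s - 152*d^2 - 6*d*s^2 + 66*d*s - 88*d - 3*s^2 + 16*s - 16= -80*d^3 - 412*d^2 - 542*d + s^2*(-6*d - 9) + s*(68*d^2 + 152*d + 75) - 156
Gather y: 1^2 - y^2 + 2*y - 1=-y^2 + 2*y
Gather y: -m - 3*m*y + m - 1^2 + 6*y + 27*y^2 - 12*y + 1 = 27*y^2 + y*(-3*m - 6)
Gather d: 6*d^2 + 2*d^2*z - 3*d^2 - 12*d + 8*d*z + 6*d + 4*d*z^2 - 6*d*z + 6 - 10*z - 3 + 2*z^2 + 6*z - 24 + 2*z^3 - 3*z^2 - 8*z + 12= d^2*(2*z + 3) + d*(4*z^2 + 2*z - 6) + 2*z^3 - z^2 - 12*z - 9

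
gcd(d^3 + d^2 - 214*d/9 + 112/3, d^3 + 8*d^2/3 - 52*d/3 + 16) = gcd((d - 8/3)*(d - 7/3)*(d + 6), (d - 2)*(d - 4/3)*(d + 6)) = d + 6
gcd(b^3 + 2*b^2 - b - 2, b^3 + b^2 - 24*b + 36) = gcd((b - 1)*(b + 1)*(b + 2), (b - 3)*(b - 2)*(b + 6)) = 1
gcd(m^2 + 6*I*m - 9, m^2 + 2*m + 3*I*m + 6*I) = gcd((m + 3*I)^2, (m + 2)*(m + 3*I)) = m + 3*I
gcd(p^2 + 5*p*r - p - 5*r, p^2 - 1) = p - 1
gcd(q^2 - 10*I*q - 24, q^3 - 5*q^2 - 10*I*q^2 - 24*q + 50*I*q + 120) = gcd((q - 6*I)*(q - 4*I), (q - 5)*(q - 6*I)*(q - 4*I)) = q^2 - 10*I*q - 24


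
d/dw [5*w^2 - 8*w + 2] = 10*w - 8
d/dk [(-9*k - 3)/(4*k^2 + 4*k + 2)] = 3*(6*k^2 + 4*k - 1)/(2*(4*k^4 + 8*k^3 + 8*k^2 + 4*k + 1))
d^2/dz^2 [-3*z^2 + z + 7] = -6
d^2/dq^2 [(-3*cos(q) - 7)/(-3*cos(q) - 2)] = 15*(3*sin(q)^2 + 2*cos(q) + 3)/(3*cos(q) + 2)^3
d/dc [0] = 0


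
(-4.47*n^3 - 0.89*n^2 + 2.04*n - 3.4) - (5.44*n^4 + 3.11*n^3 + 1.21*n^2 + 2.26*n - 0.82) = -5.44*n^4 - 7.58*n^3 - 2.1*n^2 - 0.22*n - 2.58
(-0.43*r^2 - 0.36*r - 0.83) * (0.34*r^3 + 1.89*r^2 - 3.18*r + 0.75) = -0.1462*r^5 - 0.9351*r^4 + 0.4048*r^3 - 0.7464*r^2 + 2.3694*r - 0.6225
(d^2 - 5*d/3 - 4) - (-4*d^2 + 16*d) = 5*d^2 - 53*d/3 - 4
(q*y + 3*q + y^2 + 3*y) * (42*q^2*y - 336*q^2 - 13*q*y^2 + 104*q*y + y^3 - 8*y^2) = 42*q^3*y^2 - 210*q^3*y - 1008*q^3 + 29*q^2*y^3 - 145*q^2*y^2 - 696*q^2*y - 12*q*y^4 + 60*q*y^3 + 288*q*y^2 + y^5 - 5*y^4 - 24*y^3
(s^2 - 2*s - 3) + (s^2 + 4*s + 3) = 2*s^2 + 2*s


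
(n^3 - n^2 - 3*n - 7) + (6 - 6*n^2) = n^3 - 7*n^2 - 3*n - 1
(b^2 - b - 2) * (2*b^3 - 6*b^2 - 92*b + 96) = 2*b^5 - 8*b^4 - 90*b^3 + 200*b^2 + 88*b - 192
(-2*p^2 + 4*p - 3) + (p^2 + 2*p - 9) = -p^2 + 6*p - 12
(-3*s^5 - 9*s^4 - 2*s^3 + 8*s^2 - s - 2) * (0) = 0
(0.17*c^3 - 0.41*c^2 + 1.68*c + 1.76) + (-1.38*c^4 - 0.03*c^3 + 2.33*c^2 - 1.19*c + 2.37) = -1.38*c^4 + 0.14*c^3 + 1.92*c^2 + 0.49*c + 4.13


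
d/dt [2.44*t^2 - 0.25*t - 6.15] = 4.88*t - 0.25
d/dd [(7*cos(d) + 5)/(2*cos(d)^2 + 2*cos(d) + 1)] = (14*cos(d)^2 + 20*cos(d) + 3)*sin(d)/(2*cos(d) + cos(2*d) + 2)^2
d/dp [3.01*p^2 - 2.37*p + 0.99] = 6.02*p - 2.37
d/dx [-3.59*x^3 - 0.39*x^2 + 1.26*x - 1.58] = -10.77*x^2 - 0.78*x + 1.26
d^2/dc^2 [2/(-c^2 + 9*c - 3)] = 4*(c^2 - 9*c - (2*c - 9)^2 + 3)/(c^2 - 9*c + 3)^3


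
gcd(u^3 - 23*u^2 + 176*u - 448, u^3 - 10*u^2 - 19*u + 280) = u^2 - 15*u + 56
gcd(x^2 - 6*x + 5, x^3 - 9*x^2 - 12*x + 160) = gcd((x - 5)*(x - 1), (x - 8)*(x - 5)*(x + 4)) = x - 5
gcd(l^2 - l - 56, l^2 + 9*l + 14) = l + 7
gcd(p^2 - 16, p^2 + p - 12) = p + 4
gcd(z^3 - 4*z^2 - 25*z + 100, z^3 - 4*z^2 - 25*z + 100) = z^3 - 4*z^2 - 25*z + 100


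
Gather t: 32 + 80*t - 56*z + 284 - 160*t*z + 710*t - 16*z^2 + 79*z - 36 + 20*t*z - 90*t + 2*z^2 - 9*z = t*(700 - 140*z) - 14*z^2 + 14*z + 280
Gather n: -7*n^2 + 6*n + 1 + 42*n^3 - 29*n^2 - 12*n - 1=42*n^3 - 36*n^2 - 6*n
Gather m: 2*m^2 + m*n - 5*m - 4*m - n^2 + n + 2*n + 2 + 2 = 2*m^2 + m*(n - 9) - n^2 + 3*n + 4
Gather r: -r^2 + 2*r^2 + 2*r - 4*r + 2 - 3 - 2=r^2 - 2*r - 3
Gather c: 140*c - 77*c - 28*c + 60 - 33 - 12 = 35*c + 15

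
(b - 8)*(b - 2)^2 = b^3 - 12*b^2 + 36*b - 32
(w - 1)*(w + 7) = w^2 + 6*w - 7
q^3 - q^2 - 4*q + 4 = (q - 2)*(q - 1)*(q + 2)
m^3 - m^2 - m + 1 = (m - 1)^2*(m + 1)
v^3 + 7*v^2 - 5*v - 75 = (v - 3)*(v + 5)^2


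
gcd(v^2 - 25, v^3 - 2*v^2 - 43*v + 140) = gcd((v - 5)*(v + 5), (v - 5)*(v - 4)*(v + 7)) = v - 5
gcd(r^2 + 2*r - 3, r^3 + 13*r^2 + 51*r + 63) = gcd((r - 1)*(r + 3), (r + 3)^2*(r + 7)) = r + 3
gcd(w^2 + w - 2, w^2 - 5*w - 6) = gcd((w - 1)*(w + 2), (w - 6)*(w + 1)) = 1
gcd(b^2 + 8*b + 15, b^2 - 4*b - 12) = 1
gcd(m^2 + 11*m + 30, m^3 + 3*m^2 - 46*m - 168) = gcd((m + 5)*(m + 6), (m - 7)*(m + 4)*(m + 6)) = m + 6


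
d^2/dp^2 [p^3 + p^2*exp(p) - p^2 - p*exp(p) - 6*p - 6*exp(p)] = p^2*exp(p) + 3*p*exp(p) + 6*p - 6*exp(p) - 2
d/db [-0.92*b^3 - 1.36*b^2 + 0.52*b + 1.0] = -2.76*b^2 - 2.72*b + 0.52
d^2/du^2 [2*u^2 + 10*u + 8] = 4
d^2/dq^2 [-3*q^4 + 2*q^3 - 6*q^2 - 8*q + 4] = -36*q^2 + 12*q - 12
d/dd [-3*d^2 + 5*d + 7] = 5 - 6*d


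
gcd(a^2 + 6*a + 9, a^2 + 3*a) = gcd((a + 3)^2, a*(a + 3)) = a + 3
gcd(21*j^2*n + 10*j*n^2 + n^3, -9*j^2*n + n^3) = 3*j*n + n^2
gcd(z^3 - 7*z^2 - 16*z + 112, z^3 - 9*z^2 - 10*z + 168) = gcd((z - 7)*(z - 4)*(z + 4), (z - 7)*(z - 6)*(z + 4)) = z^2 - 3*z - 28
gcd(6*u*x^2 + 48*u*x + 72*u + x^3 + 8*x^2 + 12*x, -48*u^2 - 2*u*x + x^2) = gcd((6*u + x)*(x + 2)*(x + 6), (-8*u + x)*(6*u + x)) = 6*u + x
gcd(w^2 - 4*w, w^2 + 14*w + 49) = 1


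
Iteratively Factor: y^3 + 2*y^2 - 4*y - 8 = (y + 2)*(y^2 - 4) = (y + 2)^2*(y - 2)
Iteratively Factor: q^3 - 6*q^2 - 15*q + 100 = (q + 4)*(q^2 - 10*q + 25) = (q - 5)*(q + 4)*(q - 5)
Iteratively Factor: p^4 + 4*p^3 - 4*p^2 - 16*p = (p)*(p^3 + 4*p^2 - 4*p - 16) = p*(p + 2)*(p^2 + 2*p - 8) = p*(p + 2)*(p + 4)*(p - 2)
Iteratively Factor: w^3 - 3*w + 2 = (w - 1)*(w^2 + w - 2) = (w - 1)*(w + 2)*(w - 1)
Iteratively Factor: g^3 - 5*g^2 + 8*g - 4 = (g - 2)*(g^2 - 3*g + 2) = (g - 2)*(g - 1)*(g - 2)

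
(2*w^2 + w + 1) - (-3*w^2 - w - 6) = 5*w^2 + 2*w + 7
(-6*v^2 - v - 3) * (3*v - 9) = -18*v^3 + 51*v^2 + 27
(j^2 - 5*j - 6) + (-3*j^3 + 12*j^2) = -3*j^3 + 13*j^2 - 5*j - 6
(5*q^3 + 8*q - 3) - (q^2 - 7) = 5*q^3 - q^2 + 8*q + 4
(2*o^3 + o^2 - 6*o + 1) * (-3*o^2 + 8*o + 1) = -6*o^5 + 13*o^4 + 28*o^3 - 50*o^2 + 2*o + 1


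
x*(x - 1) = x^2 - x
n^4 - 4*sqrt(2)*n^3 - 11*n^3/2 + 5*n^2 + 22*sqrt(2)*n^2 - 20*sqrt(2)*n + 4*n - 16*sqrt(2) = (n - 4)*(n - 2)*(n + 1/2)*(n - 4*sqrt(2))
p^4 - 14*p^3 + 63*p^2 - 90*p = p*(p - 6)*(p - 5)*(p - 3)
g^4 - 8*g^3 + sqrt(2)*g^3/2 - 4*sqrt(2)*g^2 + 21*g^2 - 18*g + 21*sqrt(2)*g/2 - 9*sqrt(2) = (g - 3)^2*(g - 2)*(g + sqrt(2)/2)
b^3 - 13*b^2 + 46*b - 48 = (b - 8)*(b - 3)*(b - 2)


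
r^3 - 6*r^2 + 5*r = r*(r - 5)*(r - 1)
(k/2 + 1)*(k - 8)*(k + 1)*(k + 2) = k^4/2 - 3*k^3/2 - 16*k^2 - 30*k - 16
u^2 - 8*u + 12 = (u - 6)*(u - 2)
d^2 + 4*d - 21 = (d - 3)*(d + 7)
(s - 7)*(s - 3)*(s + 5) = s^3 - 5*s^2 - 29*s + 105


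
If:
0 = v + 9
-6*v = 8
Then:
No Solution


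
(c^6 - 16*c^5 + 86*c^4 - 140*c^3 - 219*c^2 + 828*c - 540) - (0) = c^6 - 16*c^5 + 86*c^4 - 140*c^3 - 219*c^2 + 828*c - 540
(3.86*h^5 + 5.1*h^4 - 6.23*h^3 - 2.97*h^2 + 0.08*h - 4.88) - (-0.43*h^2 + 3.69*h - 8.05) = 3.86*h^5 + 5.1*h^4 - 6.23*h^3 - 2.54*h^2 - 3.61*h + 3.17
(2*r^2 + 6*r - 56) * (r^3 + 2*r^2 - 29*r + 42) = 2*r^5 + 10*r^4 - 102*r^3 - 202*r^2 + 1876*r - 2352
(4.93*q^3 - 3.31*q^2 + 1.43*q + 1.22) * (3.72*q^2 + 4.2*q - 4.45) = 18.3396*q^5 + 8.3928*q^4 - 30.5209*q^3 + 25.2739*q^2 - 1.2395*q - 5.429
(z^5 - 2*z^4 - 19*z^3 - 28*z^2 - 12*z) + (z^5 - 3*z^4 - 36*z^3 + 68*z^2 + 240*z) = 2*z^5 - 5*z^4 - 55*z^3 + 40*z^2 + 228*z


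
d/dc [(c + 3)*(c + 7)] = 2*c + 10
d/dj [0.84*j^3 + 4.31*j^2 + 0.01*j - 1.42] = 2.52*j^2 + 8.62*j + 0.01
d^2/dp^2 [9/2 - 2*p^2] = -4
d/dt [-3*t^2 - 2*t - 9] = -6*t - 2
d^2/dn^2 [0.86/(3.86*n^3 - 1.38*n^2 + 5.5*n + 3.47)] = ((2.3736 - 19.9176*n)*(3.86*n^3 - 1.38*n^2 + 5.5*n + 3.47) + 0.86*(11.58*n^2 - 2.76*n + 5.5)*(23.16*n^2 - 5.52*n + 11.0))/(3.86*n^3 - 1.38*n^2 + 5.5*n + 3.47)^3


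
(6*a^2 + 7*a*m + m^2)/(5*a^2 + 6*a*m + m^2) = (6*a + m)/(5*a + m)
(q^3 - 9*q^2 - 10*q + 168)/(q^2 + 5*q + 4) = (q^2 - 13*q + 42)/(q + 1)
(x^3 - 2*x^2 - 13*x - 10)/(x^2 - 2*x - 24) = (-x^3 + 2*x^2 + 13*x + 10)/(-x^2 + 2*x + 24)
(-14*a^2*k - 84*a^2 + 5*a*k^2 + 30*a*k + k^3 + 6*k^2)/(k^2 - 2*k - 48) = (-14*a^2 + 5*a*k + k^2)/(k - 8)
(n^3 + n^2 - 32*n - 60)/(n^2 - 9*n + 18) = (n^2 + 7*n + 10)/(n - 3)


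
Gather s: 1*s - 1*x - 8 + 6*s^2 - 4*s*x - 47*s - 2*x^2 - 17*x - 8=6*s^2 + s*(-4*x - 46) - 2*x^2 - 18*x - 16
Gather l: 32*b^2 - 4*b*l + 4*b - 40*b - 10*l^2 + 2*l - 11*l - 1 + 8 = 32*b^2 - 36*b - 10*l^2 + l*(-4*b - 9) + 7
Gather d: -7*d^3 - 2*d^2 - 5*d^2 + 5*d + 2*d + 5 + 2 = -7*d^3 - 7*d^2 + 7*d + 7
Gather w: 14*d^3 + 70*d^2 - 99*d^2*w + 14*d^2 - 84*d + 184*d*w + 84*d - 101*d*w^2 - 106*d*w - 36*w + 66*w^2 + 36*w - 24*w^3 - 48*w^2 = 14*d^3 + 84*d^2 - 24*w^3 + w^2*(18 - 101*d) + w*(-99*d^2 + 78*d)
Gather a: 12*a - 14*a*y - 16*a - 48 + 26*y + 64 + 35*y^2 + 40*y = a*(-14*y - 4) + 35*y^2 + 66*y + 16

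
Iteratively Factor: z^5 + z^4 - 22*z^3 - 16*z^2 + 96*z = (z - 4)*(z^4 + 5*z^3 - 2*z^2 - 24*z) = z*(z - 4)*(z^3 + 5*z^2 - 2*z - 24) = z*(z - 4)*(z + 4)*(z^2 + z - 6) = z*(z - 4)*(z - 2)*(z + 4)*(z + 3)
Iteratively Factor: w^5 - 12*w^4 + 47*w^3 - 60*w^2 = (w)*(w^4 - 12*w^3 + 47*w^2 - 60*w) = w*(w - 4)*(w^3 - 8*w^2 + 15*w) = w^2*(w - 4)*(w^2 - 8*w + 15) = w^2*(w - 4)*(w - 3)*(w - 5)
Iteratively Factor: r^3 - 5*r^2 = (r)*(r^2 - 5*r) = r*(r - 5)*(r)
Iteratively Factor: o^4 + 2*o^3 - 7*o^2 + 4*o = (o - 1)*(o^3 + 3*o^2 - 4*o) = o*(o - 1)*(o^2 + 3*o - 4) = o*(o - 1)*(o + 4)*(o - 1)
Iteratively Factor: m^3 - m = (m + 1)*(m^2 - m) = (m - 1)*(m + 1)*(m)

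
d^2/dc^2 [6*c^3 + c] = 36*c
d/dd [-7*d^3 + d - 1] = 1 - 21*d^2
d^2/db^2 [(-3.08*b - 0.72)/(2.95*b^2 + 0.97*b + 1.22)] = (-(3.08*b + 0.72)*(5.9*b + 0.97)*(11.8*b + 1.94) + (54.516*b + 10.2232)*(2.95*b^2 + 0.97*b + 1.22))/(2.95*b^2 + 0.97*b + 1.22)^3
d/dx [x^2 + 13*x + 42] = 2*x + 13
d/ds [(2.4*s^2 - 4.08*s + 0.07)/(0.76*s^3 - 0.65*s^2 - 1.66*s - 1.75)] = (-1.824*s^4 + 6.2016*s^3 - 6.7956*s^2 - 8.309*s + 7.2562)/(0.5776*s^6 - 0.988*s^5 - 2.1007*s^4 - 0.502*s^3 + 5.0306*s^2 + 5.81*s + 3.0625)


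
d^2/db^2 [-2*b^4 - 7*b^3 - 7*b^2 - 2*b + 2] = -24*b^2 - 42*b - 14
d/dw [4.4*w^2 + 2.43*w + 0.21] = 8.8*w + 2.43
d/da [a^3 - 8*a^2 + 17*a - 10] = 3*a^2 - 16*a + 17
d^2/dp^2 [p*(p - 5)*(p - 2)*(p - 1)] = 12*p^2 - 48*p + 34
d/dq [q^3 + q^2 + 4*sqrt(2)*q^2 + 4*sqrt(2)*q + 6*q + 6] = 3*q^2 + 2*q + 8*sqrt(2)*q + 4*sqrt(2) + 6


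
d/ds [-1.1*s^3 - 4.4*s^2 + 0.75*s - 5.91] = -3.3*s^2 - 8.8*s + 0.75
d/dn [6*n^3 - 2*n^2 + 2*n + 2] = 18*n^2 - 4*n + 2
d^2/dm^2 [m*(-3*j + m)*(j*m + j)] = 2*j*(-3*j + 3*m + 1)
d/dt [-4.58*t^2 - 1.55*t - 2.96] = -9.16*t - 1.55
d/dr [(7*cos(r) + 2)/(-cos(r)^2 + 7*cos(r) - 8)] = (-7*cos(r)^2 - 4*cos(r) + 70)*sin(r)/(sin(r)^2 + 7*cos(r) - 9)^2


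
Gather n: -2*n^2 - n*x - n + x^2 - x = -2*n^2 + n*(-x - 1) + x^2 - x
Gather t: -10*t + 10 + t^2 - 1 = t^2 - 10*t + 9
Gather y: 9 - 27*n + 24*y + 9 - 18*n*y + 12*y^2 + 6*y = -27*n + 12*y^2 + y*(30 - 18*n) + 18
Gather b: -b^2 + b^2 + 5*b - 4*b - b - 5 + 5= 0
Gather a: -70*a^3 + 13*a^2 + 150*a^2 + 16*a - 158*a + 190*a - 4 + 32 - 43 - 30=-70*a^3 + 163*a^2 + 48*a - 45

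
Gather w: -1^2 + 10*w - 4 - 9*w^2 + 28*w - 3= -9*w^2 + 38*w - 8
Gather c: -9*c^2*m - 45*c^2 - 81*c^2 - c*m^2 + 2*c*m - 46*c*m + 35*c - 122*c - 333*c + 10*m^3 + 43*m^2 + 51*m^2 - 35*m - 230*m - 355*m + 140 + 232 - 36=c^2*(-9*m - 126) + c*(-m^2 - 44*m - 420) + 10*m^3 + 94*m^2 - 620*m + 336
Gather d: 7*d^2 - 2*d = 7*d^2 - 2*d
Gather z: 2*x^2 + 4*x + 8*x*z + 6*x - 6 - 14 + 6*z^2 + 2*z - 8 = 2*x^2 + 10*x + 6*z^2 + z*(8*x + 2) - 28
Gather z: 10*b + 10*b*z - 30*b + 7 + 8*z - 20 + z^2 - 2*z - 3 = -20*b + z^2 + z*(10*b + 6) - 16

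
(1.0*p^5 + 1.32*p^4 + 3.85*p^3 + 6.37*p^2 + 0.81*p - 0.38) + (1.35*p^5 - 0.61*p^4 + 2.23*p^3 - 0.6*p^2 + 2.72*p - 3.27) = 2.35*p^5 + 0.71*p^4 + 6.08*p^3 + 5.77*p^2 + 3.53*p - 3.65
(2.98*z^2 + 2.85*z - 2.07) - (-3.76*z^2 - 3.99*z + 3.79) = 6.74*z^2 + 6.84*z - 5.86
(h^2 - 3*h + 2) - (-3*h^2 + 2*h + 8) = 4*h^2 - 5*h - 6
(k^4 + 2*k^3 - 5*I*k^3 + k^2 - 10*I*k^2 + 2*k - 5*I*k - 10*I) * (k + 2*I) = k^5 + 2*k^4 - 3*I*k^4 + 11*k^3 - 6*I*k^3 + 22*k^2 - 3*I*k^2 + 10*k - 6*I*k + 20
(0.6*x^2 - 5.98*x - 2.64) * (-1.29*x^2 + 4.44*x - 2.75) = -0.774*x^4 + 10.3782*x^3 - 24.7956*x^2 + 4.7234*x + 7.26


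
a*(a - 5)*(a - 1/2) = a^3 - 11*a^2/2 + 5*a/2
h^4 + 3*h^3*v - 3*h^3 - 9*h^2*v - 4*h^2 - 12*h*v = h*(h - 4)*(h + 1)*(h + 3*v)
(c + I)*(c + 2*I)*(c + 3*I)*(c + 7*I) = c^4 + 13*I*c^3 - 53*c^2 - 83*I*c + 42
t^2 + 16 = (t - 4*I)*(t + 4*I)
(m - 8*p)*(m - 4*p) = m^2 - 12*m*p + 32*p^2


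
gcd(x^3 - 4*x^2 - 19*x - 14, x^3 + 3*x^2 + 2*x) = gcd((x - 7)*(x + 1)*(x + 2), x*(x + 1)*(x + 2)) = x^2 + 3*x + 2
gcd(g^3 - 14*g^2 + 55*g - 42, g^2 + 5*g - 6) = g - 1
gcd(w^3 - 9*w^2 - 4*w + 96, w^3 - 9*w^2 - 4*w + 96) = w^3 - 9*w^2 - 4*w + 96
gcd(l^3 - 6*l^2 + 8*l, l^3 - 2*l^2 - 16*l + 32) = l^2 - 6*l + 8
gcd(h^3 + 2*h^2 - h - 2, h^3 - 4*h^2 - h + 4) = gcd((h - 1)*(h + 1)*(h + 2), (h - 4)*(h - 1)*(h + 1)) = h^2 - 1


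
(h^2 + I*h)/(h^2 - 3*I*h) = (h + I)/(h - 3*I)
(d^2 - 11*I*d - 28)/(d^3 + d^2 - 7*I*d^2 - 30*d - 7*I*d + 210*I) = (d - 4*I)/(d^2 + d - 30)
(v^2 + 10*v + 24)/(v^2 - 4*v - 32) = (v + 6)/(v - 8)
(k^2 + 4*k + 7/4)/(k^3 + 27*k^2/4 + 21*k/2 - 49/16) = 4*(2*k + 1)/(8*k^2 + 26*k - 7)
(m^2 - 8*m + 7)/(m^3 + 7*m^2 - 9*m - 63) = (m^2 - 8*m + 7)/(m^3 + 7*m^2 - 9*m - 63)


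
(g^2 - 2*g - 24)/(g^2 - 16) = (g - 6)/(g - 4)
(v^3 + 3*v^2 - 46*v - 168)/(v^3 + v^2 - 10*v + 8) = (v^2 - v - 42)/(v^2 - 3*v + 2)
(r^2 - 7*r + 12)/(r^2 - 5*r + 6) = (r - 4)/(r - 2)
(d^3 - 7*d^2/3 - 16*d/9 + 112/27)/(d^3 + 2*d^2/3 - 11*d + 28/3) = (d^2 - 16/9)/(d^2 + 3*d - 4)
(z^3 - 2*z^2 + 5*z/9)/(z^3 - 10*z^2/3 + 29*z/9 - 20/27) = 3*z/(3*z - 4)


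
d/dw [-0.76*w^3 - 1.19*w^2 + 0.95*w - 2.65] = -2.28*w^2 - 2.38*w + 0.95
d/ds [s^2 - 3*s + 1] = 2*s - 3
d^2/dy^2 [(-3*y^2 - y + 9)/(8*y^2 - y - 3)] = 2*(-88*y^3 + 1512*y^2 - 288*y + 201)/(512*y^6 - 192*y^5 - 552*y^4 + 143*y^3 + 207*y^2 - 27*y - 27)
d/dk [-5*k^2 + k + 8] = 1 - 10*k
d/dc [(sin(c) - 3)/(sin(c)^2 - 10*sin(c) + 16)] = (6*sin(c) + cos(c)^2 - 15)*cos(c)/(sin(c)^2 - 10*sin(c) + 16)^2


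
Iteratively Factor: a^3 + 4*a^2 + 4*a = (a + 2)*(a^2 + 2*a) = (a + 2)^2*(a)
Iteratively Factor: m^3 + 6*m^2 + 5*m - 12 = (m - 1)*(m^2 + 7*m + 12) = (m - 1)*(m + 3)*(m + 4)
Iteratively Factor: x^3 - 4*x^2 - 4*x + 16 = (x - 4)*(x^2 - 4) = (x - 4)*(x + 2)*(x - 2)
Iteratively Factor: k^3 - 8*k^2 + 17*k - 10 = (k - 5)*(k^2 - 3*k + 2) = (k - 5)*(k - 2)*(k - 1)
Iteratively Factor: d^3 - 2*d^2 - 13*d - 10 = (d + 1)*(d^2 - 3*d - 10) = (d - 5)*(d + 1)*(d + 2)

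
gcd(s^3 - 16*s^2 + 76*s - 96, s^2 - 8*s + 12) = s^2 - 8*s + 12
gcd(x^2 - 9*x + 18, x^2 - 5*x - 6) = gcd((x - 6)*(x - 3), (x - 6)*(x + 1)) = x - 6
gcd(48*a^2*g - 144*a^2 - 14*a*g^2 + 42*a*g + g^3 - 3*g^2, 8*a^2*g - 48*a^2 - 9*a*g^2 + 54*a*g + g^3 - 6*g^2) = 8*a - g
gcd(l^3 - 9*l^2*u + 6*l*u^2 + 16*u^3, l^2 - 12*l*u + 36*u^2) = 1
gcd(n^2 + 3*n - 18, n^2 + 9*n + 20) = 1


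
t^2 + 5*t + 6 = (t + 2)*(t + 3)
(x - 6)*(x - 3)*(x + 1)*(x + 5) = x^4 - 3*x^3 - 31*x^2 + 63*x + 90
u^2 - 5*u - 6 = (u - 6)*(u + 1)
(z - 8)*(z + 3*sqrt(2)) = z^2 - 8*z + 3*sqrt(2)*z - 24*sqrt(2)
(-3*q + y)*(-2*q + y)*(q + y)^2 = 6*q^4 + 7*q^3*y - 3*q^2*y^2 - 3*q*y^3 + y^4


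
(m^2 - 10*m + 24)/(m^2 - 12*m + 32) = (m - 6)/(m - 8)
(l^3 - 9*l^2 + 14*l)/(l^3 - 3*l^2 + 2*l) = (l - 7)/(l - 1)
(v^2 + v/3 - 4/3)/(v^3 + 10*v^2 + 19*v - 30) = (v + 4/3)/(v^2 + 11*v + 30)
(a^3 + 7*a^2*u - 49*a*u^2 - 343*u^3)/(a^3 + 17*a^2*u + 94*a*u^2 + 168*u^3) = (a^2 - 49*u^2)/(a^2 + 10*a*u + 24*u^2)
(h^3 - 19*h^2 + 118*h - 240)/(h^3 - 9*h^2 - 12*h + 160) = (h - 6)/(h + 4)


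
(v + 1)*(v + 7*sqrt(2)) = v^2 + v + 7*sqrt(2)*v + 7*sqrt(2)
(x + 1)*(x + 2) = x^2 + 3*x + 2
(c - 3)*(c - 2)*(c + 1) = c^3 - 4*c^2 + c + 6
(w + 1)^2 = w^2 + 2*w + 1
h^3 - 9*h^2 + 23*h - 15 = (h - 5)*(h - 3)*(h - 1)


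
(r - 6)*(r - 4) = r^2 - 10*r + 24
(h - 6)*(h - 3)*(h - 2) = h^3 - 11*h^2 + 36*h - 36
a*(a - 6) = a^2 - 6*a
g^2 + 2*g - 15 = (g - 3)*(g + 5)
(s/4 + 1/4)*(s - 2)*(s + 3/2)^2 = s^4/4 + s^3/2 - 11*s^2/16 - 33*s/16 - 9/8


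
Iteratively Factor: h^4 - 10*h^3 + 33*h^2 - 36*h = (h - 3)*(h^3 - 7*h^2 + 12*h) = h*(h - 3)*(h^2 - 7*h + 12) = h*(h - 3)^2*(h - 4)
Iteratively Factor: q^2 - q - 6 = (q + 2)*(q - 3)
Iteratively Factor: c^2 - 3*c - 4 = (c - 4)*(c + 1)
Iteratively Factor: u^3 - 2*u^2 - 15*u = (u)*(u^2 - 2*u - 15) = u*(u - 5)*(u + 3)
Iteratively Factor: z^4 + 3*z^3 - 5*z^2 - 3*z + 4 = (z - 1)*(z^3 + 4*z^2 - z - 4) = (z - 1)*(z + 4)*(z^2 - 1) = (z - 1)^2*(z + 4)*(z + 1)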